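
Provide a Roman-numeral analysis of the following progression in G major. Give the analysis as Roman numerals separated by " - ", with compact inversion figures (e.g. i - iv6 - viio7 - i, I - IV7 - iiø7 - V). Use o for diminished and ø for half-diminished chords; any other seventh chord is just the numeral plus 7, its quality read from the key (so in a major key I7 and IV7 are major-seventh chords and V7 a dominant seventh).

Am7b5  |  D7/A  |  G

Am7b5: A with this quality isn't in the key; it's iiø7, borrowed from the parallel minor.
D7/A: dominant seventh chord on D = scale degree 5 → V43.
G has root G, degree 1 in G major, so I.

iiø7 - V43 - I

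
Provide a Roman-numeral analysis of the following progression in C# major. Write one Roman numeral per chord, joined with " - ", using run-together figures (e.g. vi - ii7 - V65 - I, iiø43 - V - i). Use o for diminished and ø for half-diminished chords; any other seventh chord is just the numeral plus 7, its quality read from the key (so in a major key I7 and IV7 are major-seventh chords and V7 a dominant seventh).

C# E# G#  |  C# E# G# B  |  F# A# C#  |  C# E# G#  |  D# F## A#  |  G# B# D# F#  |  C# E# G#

C#-E#-G#: major triad on C# = scale degree 1 → I.
C#-E#-G#-B: chromatic; C# is V of IV, so V7/IV.
F#-A#-C# has root F#, degree 4 in C# major, so IV.
C#-E#-G# has root C#, degree 1 in C# major, so I.
D#-F##-A# is the secondary dominant of V (major triad on D#): V/V.
G#-B#-D#-F# has root G#, degree 5 in C# major, so V7.
C#-E#-G# has root C#, degree 1 in C# major, so I.

I - V7/IV - IV - I - V/V - V7 - I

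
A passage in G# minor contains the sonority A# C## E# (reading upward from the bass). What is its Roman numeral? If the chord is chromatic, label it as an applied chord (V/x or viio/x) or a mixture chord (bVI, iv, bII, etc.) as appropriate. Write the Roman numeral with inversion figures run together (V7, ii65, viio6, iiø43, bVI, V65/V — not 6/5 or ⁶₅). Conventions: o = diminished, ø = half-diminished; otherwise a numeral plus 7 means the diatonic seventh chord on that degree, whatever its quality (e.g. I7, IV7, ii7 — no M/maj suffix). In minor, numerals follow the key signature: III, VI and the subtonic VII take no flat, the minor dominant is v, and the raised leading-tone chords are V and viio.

The pitches A#-C##-E# form a major triad rooted on A#.
A# is not a diatonic chord root with this quality in G# minor, but it lies a perfect fifth above D# (V), so the chord functions as an applied dominant of V.

V/V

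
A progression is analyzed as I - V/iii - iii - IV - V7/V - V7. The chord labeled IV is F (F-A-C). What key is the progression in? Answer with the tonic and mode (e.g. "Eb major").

C major

The anchor chord is a major triad on F, labeled IV.
IV on F implies F is the subdominant; that puts the tonic at C, and the uppercase numeral fits major mode.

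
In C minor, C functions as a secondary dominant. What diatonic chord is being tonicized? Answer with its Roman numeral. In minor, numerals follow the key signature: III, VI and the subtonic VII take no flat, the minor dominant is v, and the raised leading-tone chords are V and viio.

iv

The chord is a major triad on C.
A dominant resolves down a perfect fifth: C → F. In C minor, F is scale degree 4, i.e. iv.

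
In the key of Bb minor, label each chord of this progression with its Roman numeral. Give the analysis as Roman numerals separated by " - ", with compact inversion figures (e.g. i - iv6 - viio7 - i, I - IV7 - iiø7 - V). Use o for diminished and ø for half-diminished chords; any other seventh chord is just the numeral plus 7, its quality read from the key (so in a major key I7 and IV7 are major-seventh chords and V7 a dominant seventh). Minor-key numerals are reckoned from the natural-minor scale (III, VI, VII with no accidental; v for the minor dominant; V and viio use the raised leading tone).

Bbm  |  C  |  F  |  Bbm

Bbm has root Bb, degree 1 in Bb minor, so i.
C is the secondary dominant of V (major triad on C): V/V.
F has root F, degree 5 in Bb minor, so V.
Bbm: root Bb is the tonic; minor triad there is i.

i - V/V - V - i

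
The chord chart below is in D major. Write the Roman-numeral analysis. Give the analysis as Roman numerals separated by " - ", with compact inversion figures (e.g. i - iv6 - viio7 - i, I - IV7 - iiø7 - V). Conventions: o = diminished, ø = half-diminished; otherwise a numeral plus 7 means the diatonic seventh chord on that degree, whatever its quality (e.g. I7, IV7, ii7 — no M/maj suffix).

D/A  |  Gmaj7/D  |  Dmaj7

D/A: root D is the tonic; major triad there is I64.
Gmaj7/D: major seventh chord on G = scale degree 4 → IV43.
Dmaj7: root D is the tonic; major seventh chord there is I7.

I64 - IV43 - I7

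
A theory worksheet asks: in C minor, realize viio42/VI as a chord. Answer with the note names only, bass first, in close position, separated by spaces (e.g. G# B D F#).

The slash marks an applied leading-tone chord: viio of VI. In C minor, VI is Ab, so the leading tone to it is G, a half step below.
Building a fully diminished seventh chord on G gives G-Bb-Db-Fb.
With the 42 figure the chord is in third inversion; from the bass Fb upward in close position it reads Fb-G-Bb-Db.

Fb G Bb Db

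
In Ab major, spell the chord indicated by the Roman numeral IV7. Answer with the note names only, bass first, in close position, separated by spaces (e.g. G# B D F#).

The numeral's case and figure indicate a major seventh chord. In Ab major its root, the fourth degree, is Db.
That chord is spelled Db-F-Ab-C.

Db F Ab C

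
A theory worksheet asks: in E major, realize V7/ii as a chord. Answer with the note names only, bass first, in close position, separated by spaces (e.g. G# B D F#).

C# E# G# B

The slash means an applied dominant: we want the dominant of ii. In E major, ii is F# minor, and its dominant is built on C#.
Building a dominant seventh chord on C# gives C#-E#-G#-B.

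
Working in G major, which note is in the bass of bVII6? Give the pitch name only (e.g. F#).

A

bVII in G major has root F; the chord is F-A-C.
The figure 6 means first inversion — the third is in the bass.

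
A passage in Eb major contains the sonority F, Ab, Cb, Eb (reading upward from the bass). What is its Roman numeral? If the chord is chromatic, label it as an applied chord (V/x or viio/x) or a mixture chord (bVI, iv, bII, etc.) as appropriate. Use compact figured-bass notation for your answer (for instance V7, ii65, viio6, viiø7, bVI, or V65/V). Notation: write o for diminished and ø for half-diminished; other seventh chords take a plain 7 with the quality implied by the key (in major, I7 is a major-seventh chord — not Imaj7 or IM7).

The pitches F-Ab-Cb-Eb form a half-diminished seventh chord rooted on F.
F is the second degree of Eb major. This is the half-diminished supertonic seventh, borrowed from the parallel minor.

iiø7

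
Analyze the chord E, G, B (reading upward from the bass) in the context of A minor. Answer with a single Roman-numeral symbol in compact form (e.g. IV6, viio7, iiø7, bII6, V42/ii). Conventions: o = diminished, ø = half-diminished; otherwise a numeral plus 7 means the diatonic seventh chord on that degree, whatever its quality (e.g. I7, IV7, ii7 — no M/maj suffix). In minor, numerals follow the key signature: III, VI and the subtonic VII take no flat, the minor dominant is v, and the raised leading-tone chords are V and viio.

Stacked in thirds the chord is E-G-B: a minor triad on E.
E is scale degree 5 in A minor, and a minor triad on that degree is written v.

v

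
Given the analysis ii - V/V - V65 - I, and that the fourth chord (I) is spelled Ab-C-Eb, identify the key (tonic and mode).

Ab major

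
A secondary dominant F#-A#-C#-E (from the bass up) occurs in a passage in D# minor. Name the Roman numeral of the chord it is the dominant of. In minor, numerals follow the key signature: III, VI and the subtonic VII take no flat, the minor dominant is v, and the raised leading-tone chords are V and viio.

VI

The chord is a dominant seventh chord on F#.
A dominant resolves down a perfect fifth: F# → B. In D# minor, B is scale degree 6, i.e. VI.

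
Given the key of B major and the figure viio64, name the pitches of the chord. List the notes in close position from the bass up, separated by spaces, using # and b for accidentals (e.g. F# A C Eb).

E A# C#

The numeral's case and figure indicate a diminished triad. In B major its root, the leading tone, is A#.
Stacking thirds from A# gives A#-C#-E.
With the 64 figure the chord is in second inversion; from the bass E upward in close position it reads E-A#-C#.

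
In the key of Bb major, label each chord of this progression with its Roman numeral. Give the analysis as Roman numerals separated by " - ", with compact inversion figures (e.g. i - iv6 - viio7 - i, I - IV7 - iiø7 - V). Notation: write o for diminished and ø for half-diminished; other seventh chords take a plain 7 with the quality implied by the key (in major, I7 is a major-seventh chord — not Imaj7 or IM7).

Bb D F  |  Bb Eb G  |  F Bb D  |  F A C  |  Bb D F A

I - IV64 - I64 - V - I7

Bb-D-F has root Bb, degree 1 in Bb major, so I.
Bb-Eb-G: major triad on Eb = scale degree 4 → IV64.
F-Bb-D: root Bb is the tonic; major triad there is I64.
F-A-C: major triad on F = scale degree 5 → V.
Bb-D-F-A: root Bb is the tonic; major seventh chord there is I7.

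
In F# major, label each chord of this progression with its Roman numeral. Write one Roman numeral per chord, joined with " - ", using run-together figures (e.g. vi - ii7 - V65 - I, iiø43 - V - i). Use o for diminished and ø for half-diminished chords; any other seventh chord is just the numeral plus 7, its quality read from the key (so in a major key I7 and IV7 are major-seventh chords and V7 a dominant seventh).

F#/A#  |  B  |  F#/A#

I6 - IV - I6

F#/A# has root F#, degree 1 in F# major, so I6.
B has root B, degree 4 in F# major, so IV.
F#/A#: root F# is the tonic; major triad there is I6.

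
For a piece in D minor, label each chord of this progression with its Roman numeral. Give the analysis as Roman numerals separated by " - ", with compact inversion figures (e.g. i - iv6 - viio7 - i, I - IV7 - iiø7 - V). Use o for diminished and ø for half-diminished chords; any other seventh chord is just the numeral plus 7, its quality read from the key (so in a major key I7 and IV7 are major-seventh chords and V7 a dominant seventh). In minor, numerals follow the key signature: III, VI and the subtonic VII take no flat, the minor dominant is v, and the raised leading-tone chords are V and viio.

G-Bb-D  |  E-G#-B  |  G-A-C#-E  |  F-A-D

G-Bb-D: root G is the subdominant; minor triad there is iv.
E-G#-B: a major triad on E, the applied dominant of V → V/V.
G-A-C#-E: root A is the dominant; dominant seventh chord there is V42.
F-A-D has root D, degree 1 in D minor, so i6.

iv - V/V - V42 - i6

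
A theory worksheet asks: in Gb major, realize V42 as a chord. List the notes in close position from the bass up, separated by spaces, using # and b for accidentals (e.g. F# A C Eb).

The numeral's case and figure indicate a dominant seventh chord. In Gb major its root, the dominant, is Db.
Stacking thirds from Db gives Db-F-Ab-Cb.
The figured bass 42 indicates third inversion, placing the seventh (Cb) in the bass: Cb-Db-F-Ab.

Cb Db F Ab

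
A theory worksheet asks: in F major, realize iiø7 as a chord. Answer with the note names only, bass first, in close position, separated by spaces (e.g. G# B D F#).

G Bb Db F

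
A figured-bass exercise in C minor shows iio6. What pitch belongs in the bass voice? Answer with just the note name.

iio in C minor has root D; the chord is D-F-Ab.
The figure 6 means first inversion — the third is in the bass.

F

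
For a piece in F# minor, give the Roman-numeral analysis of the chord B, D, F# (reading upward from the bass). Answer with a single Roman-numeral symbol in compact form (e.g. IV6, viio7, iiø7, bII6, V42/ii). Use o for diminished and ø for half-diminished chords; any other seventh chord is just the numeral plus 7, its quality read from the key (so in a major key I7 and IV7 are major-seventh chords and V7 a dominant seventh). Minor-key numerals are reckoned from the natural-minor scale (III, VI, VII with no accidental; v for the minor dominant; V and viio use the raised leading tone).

iv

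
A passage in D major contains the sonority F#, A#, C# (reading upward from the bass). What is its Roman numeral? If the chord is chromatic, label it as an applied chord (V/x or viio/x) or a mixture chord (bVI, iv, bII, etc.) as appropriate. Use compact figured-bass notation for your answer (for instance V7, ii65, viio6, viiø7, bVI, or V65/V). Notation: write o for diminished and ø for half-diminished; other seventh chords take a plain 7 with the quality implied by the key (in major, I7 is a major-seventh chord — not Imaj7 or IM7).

V/vi

The pitches F#-A#-C# form a major triad rooted on F#.
F# is not a diatonic chord root with this quality in D major, but it lies a perfect fifth above B (vi), so the chord functions as an applied dominant of vi.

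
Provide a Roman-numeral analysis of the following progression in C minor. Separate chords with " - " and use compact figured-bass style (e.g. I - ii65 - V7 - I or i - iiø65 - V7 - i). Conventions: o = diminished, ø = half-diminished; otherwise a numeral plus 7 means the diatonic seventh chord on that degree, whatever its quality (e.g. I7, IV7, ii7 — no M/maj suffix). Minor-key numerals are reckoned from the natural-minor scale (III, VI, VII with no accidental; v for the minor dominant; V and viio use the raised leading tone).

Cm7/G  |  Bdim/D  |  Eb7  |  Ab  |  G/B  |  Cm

i43 - viio6 - V7/VI - VI - V6 - i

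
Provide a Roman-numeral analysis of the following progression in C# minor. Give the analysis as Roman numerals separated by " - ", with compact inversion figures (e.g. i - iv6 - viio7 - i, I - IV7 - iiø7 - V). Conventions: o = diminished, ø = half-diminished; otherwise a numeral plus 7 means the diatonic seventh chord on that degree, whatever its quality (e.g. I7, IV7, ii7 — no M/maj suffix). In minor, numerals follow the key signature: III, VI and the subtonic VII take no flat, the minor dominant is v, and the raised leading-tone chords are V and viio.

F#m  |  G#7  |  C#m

iv - V7 - i

F#m: minor triad on F# = scale degree 4 → iv.
G#7: root G# is the dominant; dominant seventh chord there is V7.
C#m: minor triad on C# = scale degree 1 → i.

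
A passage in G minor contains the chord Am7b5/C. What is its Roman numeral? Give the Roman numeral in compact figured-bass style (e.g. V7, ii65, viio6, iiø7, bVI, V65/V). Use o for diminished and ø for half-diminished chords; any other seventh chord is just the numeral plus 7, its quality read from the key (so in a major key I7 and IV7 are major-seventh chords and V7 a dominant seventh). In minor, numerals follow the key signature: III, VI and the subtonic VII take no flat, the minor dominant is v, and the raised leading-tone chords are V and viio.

iiø65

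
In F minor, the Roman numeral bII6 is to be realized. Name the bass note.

Bb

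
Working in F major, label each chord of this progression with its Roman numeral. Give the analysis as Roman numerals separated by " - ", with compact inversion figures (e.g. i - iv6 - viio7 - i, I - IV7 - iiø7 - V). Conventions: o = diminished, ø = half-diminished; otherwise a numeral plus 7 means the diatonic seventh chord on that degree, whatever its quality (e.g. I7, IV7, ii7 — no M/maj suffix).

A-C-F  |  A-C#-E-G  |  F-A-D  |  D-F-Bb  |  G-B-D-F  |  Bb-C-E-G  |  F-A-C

I6 - V7/vi - vi6 - IV6 - V7/V - V42 - I

A-C-F: root F is the tonic; major triad there is I6.
A-C#-E-G: a dominant seventh chord on A, the applied dominant of vi → V7/vi.
F-A-D has root D, degree 6 in F major, so vi6.
D-F-Bb: root Bb is the subdominant; major triad there is IV6.
G-B-D-F is the secondary dominant of V (dominant seventh chord on G): V7/V.
Bb-C-E-G has root C, degree 5 in F major, so V42.
F-A-C has root F, degree 1 in F major, so I.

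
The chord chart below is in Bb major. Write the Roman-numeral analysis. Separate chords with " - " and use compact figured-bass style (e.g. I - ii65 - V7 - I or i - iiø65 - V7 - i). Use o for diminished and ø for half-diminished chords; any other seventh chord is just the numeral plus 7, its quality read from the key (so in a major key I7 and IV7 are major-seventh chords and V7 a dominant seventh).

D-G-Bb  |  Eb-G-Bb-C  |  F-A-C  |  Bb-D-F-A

vi64 - ii65 - V - I7

D-G-Bb has root G, degree 6 in Bb major, so vi64.
Eb-G-Bb-C has root C, degree 2 in Bb major, so ii65.
F-A-C: root F is the dominant; major triad there is V.
Bb-D-F-A has root Bb, degree 1 in Bb major, so I7.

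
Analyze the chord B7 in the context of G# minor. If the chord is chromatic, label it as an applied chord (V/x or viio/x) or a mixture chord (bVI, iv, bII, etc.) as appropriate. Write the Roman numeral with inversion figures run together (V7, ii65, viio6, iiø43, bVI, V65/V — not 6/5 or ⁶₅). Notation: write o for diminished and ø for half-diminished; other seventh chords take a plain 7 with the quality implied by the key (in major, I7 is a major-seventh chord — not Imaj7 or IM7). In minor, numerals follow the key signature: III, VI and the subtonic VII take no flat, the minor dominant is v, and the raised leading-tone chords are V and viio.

Stacked in thirds the chord is B-D#-F#-A: a dominant seventh chord on B.
B is not a diatonic chord root with this quality in G# minor, but it lies a perfect fifth above E (VI), so the chord functions as an applied dominant of VI.

V7/VI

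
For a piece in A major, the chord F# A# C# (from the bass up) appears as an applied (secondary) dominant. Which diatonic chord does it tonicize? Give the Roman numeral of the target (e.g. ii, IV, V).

ii

The chord is a major triad on F#.
A dominant resolves down a perfect fifth: F# → B. In A major, B is scale degree 2, i.e. ii.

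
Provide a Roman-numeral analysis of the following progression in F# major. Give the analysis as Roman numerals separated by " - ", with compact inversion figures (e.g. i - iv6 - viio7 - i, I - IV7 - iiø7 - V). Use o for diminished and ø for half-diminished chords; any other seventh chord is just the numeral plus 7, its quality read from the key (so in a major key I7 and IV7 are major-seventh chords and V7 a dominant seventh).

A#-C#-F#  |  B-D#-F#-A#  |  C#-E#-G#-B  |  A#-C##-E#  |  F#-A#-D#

I6 - IV7 - V7 - V/vi - vi6

A#-C#-F# has root F#, degree 1 in F# major, so I6.
B-D#-F#-A#: root B is the subdominant; major seventh chord there is IV7.
C#-E#-G#-B: root C# is the dominant; dominant seventh chord there is V7.
A#-C##-E#: a major triad on A#, the applied dominant of vi → V/vi.
F#-A#-D#: root D# is the submediant; minor triad there is vi6.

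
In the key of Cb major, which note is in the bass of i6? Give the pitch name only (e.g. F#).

i in Cb major has root Cb; the chord is Cb-Ebb-Gb.
The figure 6 means first inversion — the third is in the bass.

Ebb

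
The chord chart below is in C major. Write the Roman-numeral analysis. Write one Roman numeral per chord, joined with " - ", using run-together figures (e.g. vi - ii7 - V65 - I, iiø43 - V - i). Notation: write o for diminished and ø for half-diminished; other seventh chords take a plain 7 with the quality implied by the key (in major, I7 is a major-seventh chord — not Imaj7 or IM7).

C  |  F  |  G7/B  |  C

C: root C is the tonic; major triad there is I.
F: root F is the subdominant; major triad there is IV.
G7/B: dominant seventh chord on G = scale degree 5 → V65.
C has root C, degree 1 in C major, so I.

I - IV - V65 - I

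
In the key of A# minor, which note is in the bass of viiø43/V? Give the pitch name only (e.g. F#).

A#

The applied chord viiø43/V is rooted on D##: D##-F##-A#-C##.
The figure 43 means second inversion — the fifth is in the bass.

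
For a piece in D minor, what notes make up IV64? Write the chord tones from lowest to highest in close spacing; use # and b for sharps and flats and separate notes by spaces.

IV64 is the major subdominant, borrowed from the parallel major. In D minor that root is G.
So the chord is G-B-D.
The figured bass 64 indicates second inversion, placing the fifth (D) in the bass: D-G-B.

D G B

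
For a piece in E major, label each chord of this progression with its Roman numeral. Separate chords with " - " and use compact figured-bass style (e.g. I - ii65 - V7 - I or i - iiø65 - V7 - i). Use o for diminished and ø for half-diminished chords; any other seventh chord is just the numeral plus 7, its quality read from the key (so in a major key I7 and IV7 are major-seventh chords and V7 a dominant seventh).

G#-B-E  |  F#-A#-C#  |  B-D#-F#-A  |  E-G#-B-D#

G#-B-E: root E is the tonic; major triad there is I6.
F#-A#-C#: chromatic; F# is V of V, so V/V.
B-D#-F#-A has root B, degree 5 in E major, so V7.
E-G#-B-D#: root E is the tonic; major seventh chord there is I7.

I6 - V/V - V7 - I7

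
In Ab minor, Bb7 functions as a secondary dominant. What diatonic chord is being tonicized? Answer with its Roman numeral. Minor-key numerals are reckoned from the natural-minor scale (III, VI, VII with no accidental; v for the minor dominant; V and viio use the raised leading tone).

The chord is a dominant seventh chord on Bb.
A dominant resolves down a perfect fifth: Bb → Eb. In Ab minor, Eb is scale degree 5, i.e. V.

V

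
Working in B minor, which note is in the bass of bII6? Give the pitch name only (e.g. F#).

E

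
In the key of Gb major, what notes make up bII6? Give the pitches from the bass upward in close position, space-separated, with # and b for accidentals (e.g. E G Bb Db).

Cb Ebb Abb

bII6 is the Neapolitan sixth — a major triad on the lowered second degree, here in its customary first inversion. In Gb major that root is Abb.
So the chord is Abb-Cb-Ebb, a major triad.
With the 6 figure the chord is in first inversion; from the bass Cb upward in close position it reads Cb-Ebb-Abb.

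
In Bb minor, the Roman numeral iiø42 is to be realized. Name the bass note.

iiø in Bb minor has root C; the chord is C-Eb-Gb-Bb.
The figure 42 means third inversion — the seventh is in the bass.

Bb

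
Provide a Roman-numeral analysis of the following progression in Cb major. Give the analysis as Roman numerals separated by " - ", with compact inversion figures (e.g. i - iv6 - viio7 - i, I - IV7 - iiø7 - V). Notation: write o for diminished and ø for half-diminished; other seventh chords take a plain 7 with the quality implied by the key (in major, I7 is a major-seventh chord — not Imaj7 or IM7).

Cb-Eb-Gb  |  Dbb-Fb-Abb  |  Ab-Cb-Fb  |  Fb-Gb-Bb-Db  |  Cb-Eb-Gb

Cb-Eb-Gb: root Cb is the tonic; major triad there is I.
Dbb-Fb-Abb: major triad on Dbb — chromatic; Dbb is the lowered second degree, so this is the Neapolitan chord, bII.
Ab-Cb-Fb: major triad on Fb = scale degree 4 → IV6.
Fb-Gb-Bb-Db has root Gb, degree 5 in Cb major, so V42.
Cb-Eb-Gb has root Cb, degree 1 in Cb major, so I.

I - bII - IV6 - V42 - I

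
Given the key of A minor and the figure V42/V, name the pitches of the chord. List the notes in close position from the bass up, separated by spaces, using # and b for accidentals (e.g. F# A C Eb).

A B D# F#

The slash means an applied dominant: we want the dominant of V. In A minor, V is E major, and its dominant is built on B.
Building a dominant seventh chord on B gives B-D#-F#-A.
With the 42 figure the chord is in third inversion; from the bass A upward in close position it reads A-B-D#-F#.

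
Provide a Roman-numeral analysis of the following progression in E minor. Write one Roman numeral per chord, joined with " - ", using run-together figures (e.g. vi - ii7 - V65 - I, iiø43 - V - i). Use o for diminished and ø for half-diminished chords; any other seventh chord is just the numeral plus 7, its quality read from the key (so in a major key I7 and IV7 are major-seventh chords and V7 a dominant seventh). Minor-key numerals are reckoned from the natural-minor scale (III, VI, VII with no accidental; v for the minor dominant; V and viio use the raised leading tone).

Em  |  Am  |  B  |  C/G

Em: root E is the tonic; minor triad there is i.
Am: minor triad on A = scale degree 4 → iv.
B: major triad on B = scale degree 5 → V.
C/G: major triad on C = scale degree 6 → VI64.

i - iv - V - VI64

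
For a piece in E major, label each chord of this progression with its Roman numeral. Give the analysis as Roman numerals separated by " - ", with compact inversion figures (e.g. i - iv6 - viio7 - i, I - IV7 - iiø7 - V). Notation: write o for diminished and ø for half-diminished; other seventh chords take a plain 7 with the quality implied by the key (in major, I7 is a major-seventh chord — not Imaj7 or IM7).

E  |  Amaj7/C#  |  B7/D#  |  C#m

E has root E, degree 1 in E major, so I.
Amaj7/C#: root A is the subdominant; major seventh chord there is IV65.
B7/D#: root B is the dominant; dominant seventh chord there is V65.
C#m: root C# is the submediant; minor triad there is vi.

I - IV65 - V65 - vi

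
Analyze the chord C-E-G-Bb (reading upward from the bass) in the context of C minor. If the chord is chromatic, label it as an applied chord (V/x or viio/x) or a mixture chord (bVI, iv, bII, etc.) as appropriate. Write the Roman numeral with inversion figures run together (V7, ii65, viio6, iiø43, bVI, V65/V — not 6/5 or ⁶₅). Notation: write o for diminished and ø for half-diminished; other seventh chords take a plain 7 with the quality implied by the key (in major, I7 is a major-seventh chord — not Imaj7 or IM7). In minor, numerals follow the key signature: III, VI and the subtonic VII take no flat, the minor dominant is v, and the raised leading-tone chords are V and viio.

The pitches C-E-G-Bb form a dominant seventh chord rooted on C.
C is not a diatonic chord root with this quality in C minor, but it lies a perfect fifth above F (iv), so the chord functions as an applied dominant of iv.

V7/iv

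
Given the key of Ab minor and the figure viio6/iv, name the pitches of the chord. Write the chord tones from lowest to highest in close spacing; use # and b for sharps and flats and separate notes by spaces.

Eb Gb C

The slash marks an applied leading-tone chord: viio of iv. In Ab minor, iv is Db, so the leading tone to it is C, a half step below.
Building a diminished triad on C gives C-Eb-Gb.
With the 6 figure the chord is in first inversion; from the bass Eb upward in close position it reads Eb-Gb-C.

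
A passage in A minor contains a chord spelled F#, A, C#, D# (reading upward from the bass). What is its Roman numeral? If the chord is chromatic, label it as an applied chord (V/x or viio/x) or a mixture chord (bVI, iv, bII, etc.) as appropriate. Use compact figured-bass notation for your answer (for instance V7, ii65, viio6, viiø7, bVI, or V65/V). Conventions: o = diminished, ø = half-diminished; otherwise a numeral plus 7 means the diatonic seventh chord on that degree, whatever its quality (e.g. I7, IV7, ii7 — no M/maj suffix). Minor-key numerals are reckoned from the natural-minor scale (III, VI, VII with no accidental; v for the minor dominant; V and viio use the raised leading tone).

Stacked in thirds the chord is D#-F#-A-C#: a half-diminished seventh chord on D#.
D# sits a half step below E (V in A minor); a diminished chord there is the applied leading-tone chord of V.
With F# in the bass the chord is in first inversion, so the figured bass is 65.

viiø65/V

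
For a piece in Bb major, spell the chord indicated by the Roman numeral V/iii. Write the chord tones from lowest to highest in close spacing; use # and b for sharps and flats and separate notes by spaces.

The slash means an applied dominant: we want the dominant of iii. In Bb major, iii is D minor, and its dominant is built on A.
Building a major triad on A gives A-C#-E.

A C# E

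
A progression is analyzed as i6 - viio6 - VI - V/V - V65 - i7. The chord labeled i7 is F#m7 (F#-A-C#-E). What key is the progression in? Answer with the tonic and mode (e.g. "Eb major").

The anchor chord is a minor seventh chord on F#, labeled i7.
If F# is scale degree 1 and the mode makes that degree carry a minor seventh chord, the tonic is F# and the mode is minor.

F# minor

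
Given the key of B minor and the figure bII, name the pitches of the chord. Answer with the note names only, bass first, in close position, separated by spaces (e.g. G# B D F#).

C E G

Scale degree 2 in B minor is C#; lowering it a half step gives C. bII is the Neapolitan chord — a major triad on the lowered second degree.
So the chord is C-E-G.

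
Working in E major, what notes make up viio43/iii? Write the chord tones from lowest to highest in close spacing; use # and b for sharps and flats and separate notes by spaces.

C# E F## A#

The slash marks an applied leading-tone chord: viio of iii. In E major, iii is G#, so the leading tone to it is F##, a half step below.
Building a fully diminished seventh chord on F## gives F##-A#-C#-E.
The figured bass 43 indicates second inversion, placing the fifth (C#) in the bass: C#-E-F##-A#.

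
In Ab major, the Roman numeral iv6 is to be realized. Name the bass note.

Fb

iv in Ab major has root Db; the chord is Db-Fb-Ab.
The figure 6 means first inversion — the third is in the bass.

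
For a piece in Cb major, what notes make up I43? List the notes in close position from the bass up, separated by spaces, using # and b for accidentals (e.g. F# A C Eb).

Gb Bb Cb Eb

In Cb major, the first degree is Cb, and the diatonic chord built there is a major seventh chord.
That chord is spelled Cb-Eb-Gb-Bb.
The figured bass 43 indicates second inversion, placing the fifth (Gb) in the bass: Gb-Bb-Cb-Eb.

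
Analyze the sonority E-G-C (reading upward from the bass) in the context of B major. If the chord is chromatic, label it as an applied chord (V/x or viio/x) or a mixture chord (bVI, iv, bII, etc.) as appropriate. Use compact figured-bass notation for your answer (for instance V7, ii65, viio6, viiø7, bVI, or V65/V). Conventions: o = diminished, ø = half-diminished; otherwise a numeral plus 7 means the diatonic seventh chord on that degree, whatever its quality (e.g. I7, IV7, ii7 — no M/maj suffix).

Stacked in thirds the chord is C-E-G: a major triad on C.
C is the lowered second degree of B major (diatonic 2 would be C#). This is the Neapolitan sixth — a major triad on the lowered second degree, here in its customary first inversion.
With E in the bass the chord is in first inversion, so the figured bass is 6.

bII6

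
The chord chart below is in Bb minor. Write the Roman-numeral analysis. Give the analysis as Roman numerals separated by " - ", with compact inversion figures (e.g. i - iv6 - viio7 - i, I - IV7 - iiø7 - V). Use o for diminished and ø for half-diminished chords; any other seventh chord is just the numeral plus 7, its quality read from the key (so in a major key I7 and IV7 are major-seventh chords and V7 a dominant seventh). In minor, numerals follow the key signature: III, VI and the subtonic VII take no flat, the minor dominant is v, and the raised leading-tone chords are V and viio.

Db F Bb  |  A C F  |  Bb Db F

Db-F-Bb has root Bb, degree 1 in Bb minor, so i6.
A-C-F has root F, degree 5 in Bb minor, so V6.
Bb-Db-F has root Bb, degree 1 in Bb minor, so i.

i6 - V6 - i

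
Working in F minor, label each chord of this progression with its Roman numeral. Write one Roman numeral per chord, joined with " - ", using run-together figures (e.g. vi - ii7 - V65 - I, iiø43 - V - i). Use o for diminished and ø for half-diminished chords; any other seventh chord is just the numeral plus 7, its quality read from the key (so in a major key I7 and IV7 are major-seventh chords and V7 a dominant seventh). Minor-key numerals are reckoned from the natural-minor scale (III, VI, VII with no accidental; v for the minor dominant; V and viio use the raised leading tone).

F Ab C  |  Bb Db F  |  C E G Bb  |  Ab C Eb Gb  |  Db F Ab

i - iv - V7 - V7/VI - VI

F-Ab-C has root F, degree 1 in F minor, so i.
Bb-Db-F has root Bb, degree 4 in F minor, so iv.
C-E-G-Bb: dominant seventh chord on C = scale degree 5 → V7.
Ab-C-Eb-Gb is the secondary dominant of VI (dominant seventh chord on Ab): V7/VI.
Db-F-Ab: major triad on Db = scale degree 6 → VI.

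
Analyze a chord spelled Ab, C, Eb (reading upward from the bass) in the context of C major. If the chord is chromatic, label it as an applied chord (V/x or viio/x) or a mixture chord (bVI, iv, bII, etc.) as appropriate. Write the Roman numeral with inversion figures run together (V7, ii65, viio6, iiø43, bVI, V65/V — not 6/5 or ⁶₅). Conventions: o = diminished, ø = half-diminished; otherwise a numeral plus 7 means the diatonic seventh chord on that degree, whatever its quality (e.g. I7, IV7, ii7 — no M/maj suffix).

bVI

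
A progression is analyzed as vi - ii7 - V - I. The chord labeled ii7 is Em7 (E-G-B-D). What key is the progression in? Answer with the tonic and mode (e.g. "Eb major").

D major

ii7 is given as E-G-B-D — a minor seventh chord with root E.
ii7 on E implies E is the supertonic; that puts the tonic at D, and the lowercase numeral fits major mode.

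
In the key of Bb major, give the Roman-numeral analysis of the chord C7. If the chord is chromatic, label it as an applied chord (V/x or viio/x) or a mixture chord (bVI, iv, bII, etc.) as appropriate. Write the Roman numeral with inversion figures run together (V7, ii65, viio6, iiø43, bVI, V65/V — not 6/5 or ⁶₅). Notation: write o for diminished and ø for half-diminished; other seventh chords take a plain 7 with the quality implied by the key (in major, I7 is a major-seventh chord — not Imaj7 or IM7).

Stacked in thirds the chord is C-E-G-Bb: a dominant seventh chord on C.
C is not a diatonic chord root with this quality in Bb major, but it lies a perfect fifth above F (V), so the chord functions as an applied dominant of V.

V7/V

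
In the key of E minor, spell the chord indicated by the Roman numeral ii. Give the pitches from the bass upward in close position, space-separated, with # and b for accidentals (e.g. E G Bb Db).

Scale degree 2 in E minor is F#; here the chord built on it is altered to a minor triad. ii is the minor supertonic, borrowed from the parallel major (the Dorian ii).
So the chord is F#-A-C#, a minor triad.

F# A C#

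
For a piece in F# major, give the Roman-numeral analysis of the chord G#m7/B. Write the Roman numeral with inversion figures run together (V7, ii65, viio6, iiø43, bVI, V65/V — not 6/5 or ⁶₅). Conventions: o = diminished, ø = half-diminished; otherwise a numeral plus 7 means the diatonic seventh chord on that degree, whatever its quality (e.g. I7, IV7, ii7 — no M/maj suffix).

ii65

The pitches G#-B-D#-F# form a minor seventh chord rooted on G#.
G# is scale degree 2 in F# major, and a minor seventh chord on that degree is written ii7.
With B in the bass the chord is in first inversion, so the figured bass is 65.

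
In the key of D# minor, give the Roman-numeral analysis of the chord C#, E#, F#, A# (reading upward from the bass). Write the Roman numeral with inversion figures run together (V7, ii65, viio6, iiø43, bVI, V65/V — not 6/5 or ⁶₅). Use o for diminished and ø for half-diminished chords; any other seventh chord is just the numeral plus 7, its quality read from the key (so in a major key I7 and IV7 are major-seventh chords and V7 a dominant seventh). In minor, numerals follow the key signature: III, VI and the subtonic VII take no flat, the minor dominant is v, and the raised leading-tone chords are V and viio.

III43

Stacked in thirds the chord is F#-A#-C#-E#: a major seventh chord on F#.
In D# minor, F# is the mediant; the diatonic major seventh chord there is III7.
With C# in the bass the chord is in second inversion, so the figured bass is 43.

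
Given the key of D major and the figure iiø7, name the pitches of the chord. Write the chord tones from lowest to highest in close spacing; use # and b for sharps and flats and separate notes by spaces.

E G Bb D

Scale degree 2 in D major is E; here the chord built on it is altered to a half-diminished seventh chord. iiø7 is the half-diminished supertonic seventh, borrowed from the parallel minor.
So the chord is E-G-Bb-D, a half-diminished seventh chord.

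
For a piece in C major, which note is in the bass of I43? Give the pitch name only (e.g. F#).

G

I in C major has root C; the chord is C-E-G-B.
The figure 43 means second inversion — the fifth is in the bass.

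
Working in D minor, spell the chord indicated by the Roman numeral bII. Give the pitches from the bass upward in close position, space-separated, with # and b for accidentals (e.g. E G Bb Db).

Eb G Bb

bII is the Neapolitan chord — a major triad on the lowered second degree. In D minor that root is Eb.
So the chord is Eb-G-Bb.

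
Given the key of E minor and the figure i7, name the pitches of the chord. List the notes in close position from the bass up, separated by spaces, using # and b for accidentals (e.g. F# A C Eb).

E G B D

The numeral's case and figure indicate a minor seventh chord. In E minor its root, the first degree, is E.
Stacking thirds from E gives E-G-B-D.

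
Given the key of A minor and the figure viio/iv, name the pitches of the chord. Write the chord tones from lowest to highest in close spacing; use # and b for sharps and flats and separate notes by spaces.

C# E G

The slash marks an applied leading-tone chord: viio of iv. In A minor, iv is D, so the leading tone to it is C#, a half step below.
Building a diminished triad on C# gives C#-E-G.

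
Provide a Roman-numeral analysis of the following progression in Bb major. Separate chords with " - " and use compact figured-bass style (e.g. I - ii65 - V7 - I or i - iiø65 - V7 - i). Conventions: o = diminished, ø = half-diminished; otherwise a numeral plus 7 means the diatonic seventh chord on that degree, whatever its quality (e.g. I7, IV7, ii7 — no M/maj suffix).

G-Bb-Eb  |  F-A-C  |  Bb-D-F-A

G-Bb-Eb has root Eb, degree 4 in Bb major, so IV6.
F-A-C: root F is the dominant; major triad there is V.
Bb-D-F-A has root Bb, degree 1 in Bb major, so I7.

IV6 - V - I7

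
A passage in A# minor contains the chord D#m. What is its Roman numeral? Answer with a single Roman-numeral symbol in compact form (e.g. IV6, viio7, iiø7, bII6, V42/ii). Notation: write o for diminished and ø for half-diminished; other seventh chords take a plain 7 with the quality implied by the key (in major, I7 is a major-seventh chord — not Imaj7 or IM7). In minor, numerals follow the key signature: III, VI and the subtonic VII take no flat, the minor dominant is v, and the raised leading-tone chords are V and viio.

iv

Stacked in thirds the chord is D#-F#-A#: a minor triad on D#.
In A# minor, D# is the subdominant; the diatonic minor triad there is iv.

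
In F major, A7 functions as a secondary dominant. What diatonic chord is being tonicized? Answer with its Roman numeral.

The chord is a dominant seventh chord on A.
A dominant resolves down a perfect fifth: A → D. In F major, D is scale degree 6, i.e. vi.

vi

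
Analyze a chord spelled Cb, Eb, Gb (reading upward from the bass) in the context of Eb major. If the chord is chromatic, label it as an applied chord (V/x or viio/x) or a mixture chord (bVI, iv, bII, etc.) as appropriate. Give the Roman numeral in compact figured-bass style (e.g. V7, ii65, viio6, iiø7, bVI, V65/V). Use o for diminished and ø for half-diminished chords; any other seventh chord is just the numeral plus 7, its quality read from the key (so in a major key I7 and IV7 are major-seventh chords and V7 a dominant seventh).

bVI

Stacked in thirds the chord is Cb-Eb-Gb: a major triad on Cb.
Cb is the lowered sixth degree of Eb major (diatonic 6 would be C). This is a major triad on the lowered sixth degree, borrowed from the parallel minor.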